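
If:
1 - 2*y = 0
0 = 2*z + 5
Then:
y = 1/2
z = -5/2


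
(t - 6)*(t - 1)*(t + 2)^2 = t^4 - 3*t^3 - 18*t^2 - 4*t + 24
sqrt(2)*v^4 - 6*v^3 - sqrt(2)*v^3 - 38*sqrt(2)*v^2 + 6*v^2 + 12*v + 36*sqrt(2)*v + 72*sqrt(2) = (v - 2)*(v - 6*sqrt(2))*(v + 3*sqrt(2))*(sqrt(2)*v + sqrt(2))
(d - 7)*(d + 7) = d^2 - 49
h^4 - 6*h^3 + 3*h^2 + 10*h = h*(h - 5)*(h - 2)*(h + 1)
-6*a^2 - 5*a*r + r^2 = (-6*a + r)*(a + r)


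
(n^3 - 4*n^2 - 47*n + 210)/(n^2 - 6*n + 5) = (n^2 + n - 42)/(n - 1)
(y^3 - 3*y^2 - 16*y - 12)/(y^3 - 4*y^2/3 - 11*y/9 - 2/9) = 9*(-y^3 + 3*y^2 + 16*y + 12)/(-9*y^3 + 12*y^2 + 11*y + 2)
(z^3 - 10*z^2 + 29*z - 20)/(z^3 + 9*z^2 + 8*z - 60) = (z^3 - 10*z^2 + 29*z - 20)/(z^3 + 9*z^2 + 8*z - 60)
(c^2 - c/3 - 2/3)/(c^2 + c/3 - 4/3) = (3*c + 2)/(3*c + 4)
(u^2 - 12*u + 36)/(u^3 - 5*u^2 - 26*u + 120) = (u - 6)/(u^2 + u - 20)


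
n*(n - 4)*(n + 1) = n^3 - 3*n^2 - 4*n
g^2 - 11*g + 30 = (g - 6)*(g - 5)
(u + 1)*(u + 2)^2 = u^3 + 5*u^2 + 8*u + 4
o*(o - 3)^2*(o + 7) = o^4 + o^3 - 33*o^2 + 63*o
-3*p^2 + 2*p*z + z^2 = (-p + z)*(3*p + z)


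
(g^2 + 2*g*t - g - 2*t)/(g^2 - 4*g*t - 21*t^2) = (-g^2 - 2*g*t + g + 2*t)/(-g^2 + 4*g*t + 21*t^2)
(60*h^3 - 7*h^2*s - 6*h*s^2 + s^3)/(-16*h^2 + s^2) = (-15*h^2 - 2*h*s + s^2)/(4*h + s)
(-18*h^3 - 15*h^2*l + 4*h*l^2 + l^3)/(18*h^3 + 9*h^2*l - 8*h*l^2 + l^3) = (-6*h - l)/(6*h - l)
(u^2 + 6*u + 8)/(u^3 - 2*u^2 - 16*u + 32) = (u + 2)/(u^2 - 6*u + 8)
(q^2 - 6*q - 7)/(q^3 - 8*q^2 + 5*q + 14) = 1/(q - 2)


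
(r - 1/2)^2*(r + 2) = r^3 + r^2 - 7*r/4 + 1/2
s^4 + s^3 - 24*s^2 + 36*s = s*(s - 3)*(s - 2)*(s + 6)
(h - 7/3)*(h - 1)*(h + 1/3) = h^3 - 3*h^2 + 11*h/9 + 7/9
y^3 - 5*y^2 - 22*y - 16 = (y - 8)*(y + 1)*(y + 2)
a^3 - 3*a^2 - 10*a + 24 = (a - 4)*(a - 2)*(a + 3)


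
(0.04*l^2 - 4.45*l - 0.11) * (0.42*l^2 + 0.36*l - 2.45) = 0.0168*l^4 - 1.8546*l^3 - 1.7462*l^2 + 10.8629*l + 0.2695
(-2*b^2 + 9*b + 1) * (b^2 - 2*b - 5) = -2*b^4 + 13*b^3 - 7*b^2 - 47*b - 5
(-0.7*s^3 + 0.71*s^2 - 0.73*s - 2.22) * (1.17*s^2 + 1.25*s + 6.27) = -0.819*s^5 - 0.0443000000000001*s^4 - 4.3556*s^3 + 0.9418*s^2 - 7.3521*s - 13.9194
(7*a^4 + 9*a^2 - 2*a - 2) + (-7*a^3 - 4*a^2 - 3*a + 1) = 7*a^4 - 7*a^3 + 5*a^2 - 5*a - 1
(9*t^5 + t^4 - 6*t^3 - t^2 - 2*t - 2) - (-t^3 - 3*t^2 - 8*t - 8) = 9*t^5 + t^4 - 5*t^3 + 2*t^2 + 6*t + 6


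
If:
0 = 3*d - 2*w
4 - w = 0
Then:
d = 8/3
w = 4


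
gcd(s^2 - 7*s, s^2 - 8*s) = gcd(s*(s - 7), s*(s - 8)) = s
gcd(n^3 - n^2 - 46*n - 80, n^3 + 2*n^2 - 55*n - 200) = n^2 - 3*n - 40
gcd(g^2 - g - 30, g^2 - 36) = g - 6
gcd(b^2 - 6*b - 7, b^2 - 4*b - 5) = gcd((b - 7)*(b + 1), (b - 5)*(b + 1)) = b + 1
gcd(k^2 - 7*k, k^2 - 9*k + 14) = k - 7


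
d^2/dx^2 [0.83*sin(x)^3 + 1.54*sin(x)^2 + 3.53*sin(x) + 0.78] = -4.1525*sin(x) + 1.8675*sin(3*x) + 3.08*cos(2*x)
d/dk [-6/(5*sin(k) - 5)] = 6*cos(k)/(5*(sin(k) - 1)^2)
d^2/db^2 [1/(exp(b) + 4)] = (exp(b) - 4)*exp(b)/(exp(b) + 4)^3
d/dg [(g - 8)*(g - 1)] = 2*g - 9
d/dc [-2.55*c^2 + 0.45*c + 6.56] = 0.45 - 5.1*c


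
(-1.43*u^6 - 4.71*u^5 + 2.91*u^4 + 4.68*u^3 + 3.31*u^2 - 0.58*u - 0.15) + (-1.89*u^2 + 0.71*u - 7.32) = -1.43*u^6 - 4.71*u^5 + 2.91*u^4 + 4.68*u^3 + 1.42*u^2 + 0.13*u - 7.47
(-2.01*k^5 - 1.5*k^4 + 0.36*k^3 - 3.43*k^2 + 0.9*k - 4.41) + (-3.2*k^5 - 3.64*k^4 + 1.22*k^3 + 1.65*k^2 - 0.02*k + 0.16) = -5.21*k^5 - 5.14*k^4 + 1.58*k^3 - 1.78*k^2 + 0.88*k - 4.25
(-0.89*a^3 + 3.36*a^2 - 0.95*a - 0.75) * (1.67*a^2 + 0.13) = -1.4863*a^5 + 5.6112*a^4 - 1.7022*a^3 - 0.8157*a^2 - 0.1235*a - 0.0975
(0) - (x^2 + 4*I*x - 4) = -x^2 - 4*I*x + 4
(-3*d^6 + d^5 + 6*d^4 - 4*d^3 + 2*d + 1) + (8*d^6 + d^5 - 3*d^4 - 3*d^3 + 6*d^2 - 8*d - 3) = 5*d^6 + 2*d^5 + 3*d^4 - 7*d^3 + 6*d^2 - 6*d - 2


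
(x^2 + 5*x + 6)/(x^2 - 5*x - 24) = (x + 2)/(x - 8)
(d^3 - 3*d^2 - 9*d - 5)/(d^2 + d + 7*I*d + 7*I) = (d^2 - 4*d - 5)/(d + 7*I)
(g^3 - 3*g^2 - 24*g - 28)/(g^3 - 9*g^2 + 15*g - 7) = (g^2 + 4*g + 4)/(g^2 - 2*g + 1)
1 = 1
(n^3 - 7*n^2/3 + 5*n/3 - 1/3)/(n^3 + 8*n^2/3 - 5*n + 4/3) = (n - 1)/(n + 4)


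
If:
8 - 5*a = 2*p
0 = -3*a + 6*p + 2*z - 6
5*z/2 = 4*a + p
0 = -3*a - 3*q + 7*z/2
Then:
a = 53/42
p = 71/84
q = 125/84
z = 33/14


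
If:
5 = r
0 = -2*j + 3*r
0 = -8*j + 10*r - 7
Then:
No Solution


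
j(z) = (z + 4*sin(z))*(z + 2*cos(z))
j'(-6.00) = -21.90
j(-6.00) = 19.92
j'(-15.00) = -6.81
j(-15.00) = 290.76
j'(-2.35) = -5.79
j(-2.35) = 19.51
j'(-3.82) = 11.70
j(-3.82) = 7.04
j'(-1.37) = -17.40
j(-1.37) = 5.14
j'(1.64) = -4.52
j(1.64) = 8.46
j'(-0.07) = 9.21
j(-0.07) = -0.67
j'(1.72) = -4.97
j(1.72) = 8.07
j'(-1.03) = -12.11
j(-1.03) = 0.00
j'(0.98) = 3.92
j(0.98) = 9.01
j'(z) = (1 - 2*sin(z))*(z + 4*sin(z)) + (z + 2*cos(z))*(4*cos(z) + 1) = -(z + 4*sin(z))*(2*sin(z) - 1) + (z + 2*cos(z))*(4*cos(z) + 1)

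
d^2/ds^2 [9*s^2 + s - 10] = 18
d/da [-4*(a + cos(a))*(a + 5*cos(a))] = 24*a*sin(a) - 8*a + 20*sin(2*a) - 24*cos(a)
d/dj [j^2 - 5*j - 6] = 2*j - 5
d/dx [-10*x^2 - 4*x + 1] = -20*x - 4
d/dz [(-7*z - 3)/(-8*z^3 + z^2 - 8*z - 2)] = (56*z^3 - 7*z^2 + 56*z - 2*(7*z + 3)*(12*z^2 - z + 4) + 14)/(8*z^3 - z^2 + 8*z + 2)^2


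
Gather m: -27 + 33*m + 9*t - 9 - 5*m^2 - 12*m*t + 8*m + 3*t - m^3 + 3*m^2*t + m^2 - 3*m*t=-m^3 + m^2*(3*t - 4) + m*(41 - 15*t) + 12*t - 36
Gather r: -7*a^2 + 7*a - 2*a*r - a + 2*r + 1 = -7*a^2 + 6*a + r*(2 - 2*a) + 1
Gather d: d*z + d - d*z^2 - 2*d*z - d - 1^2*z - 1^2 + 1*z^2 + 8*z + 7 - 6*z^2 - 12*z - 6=d*(-z^2 - z) - 5*z^2 - 5*z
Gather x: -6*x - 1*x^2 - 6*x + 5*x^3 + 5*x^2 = 5*x^3 + 4*x^2 - 12*x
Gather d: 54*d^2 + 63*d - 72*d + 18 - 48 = 54*d^2 - 9*d - 30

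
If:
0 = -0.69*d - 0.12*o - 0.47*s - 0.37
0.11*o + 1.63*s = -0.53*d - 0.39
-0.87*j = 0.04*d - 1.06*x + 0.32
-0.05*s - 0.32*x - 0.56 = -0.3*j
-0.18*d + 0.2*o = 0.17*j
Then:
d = -2.42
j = 16.46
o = 11.81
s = -0.25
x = 13.72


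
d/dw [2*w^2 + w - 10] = 4*w + 1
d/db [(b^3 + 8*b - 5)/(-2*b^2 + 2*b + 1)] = (-2*b^4 + 4*b^3 + 19*b^2 - 20*b + 18)/(4*b^4 - 8*b^3 + 4*b + 1)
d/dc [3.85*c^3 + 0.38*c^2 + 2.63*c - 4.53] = 11.55*c^2 + 0.76*c + 2.63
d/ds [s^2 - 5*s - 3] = 2*s - 5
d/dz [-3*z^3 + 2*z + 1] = 2 - 9*z^2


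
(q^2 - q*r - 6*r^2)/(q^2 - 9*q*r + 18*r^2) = (q + 2*r)/(q - 6*r)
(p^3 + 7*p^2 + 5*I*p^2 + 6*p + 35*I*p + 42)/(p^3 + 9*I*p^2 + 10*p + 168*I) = (p^2 + p*(7 - I) - 7*I)/(p^2 + 3*I*p + 28)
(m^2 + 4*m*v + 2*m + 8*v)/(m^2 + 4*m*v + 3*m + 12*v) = (m + 2)/(m + 3)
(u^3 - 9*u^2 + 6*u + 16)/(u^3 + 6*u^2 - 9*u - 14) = (u - 8)/(u + 7)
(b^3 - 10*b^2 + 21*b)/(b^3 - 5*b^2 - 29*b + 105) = b/(b + 5)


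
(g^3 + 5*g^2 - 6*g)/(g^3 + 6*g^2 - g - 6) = g/(g + 1)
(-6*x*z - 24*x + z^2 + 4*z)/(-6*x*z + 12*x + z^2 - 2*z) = (z + 4)/(z - 2)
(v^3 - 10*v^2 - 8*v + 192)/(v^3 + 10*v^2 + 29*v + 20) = (v^2 - 14*v + 48)/(v^2 + 6*v + 5)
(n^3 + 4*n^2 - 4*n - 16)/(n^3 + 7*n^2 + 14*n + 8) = (n - 2)/(n + 1)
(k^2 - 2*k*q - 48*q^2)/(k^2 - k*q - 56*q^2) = (k + 6*q)/(k + 7*q)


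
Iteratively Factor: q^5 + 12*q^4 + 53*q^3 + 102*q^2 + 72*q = (q + 3)*(q^4 + 9*q^3 + 26*q^2 + 24*q) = q*(q + 3)*(q^3 + 9*q^2 + 26*q + 24) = q*(q + 3)*(q + 4)*(q^2 + 5*q + 6) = q*(q + 3)^2*(q + 4)*(q + 2)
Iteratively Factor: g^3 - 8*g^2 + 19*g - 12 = (g - 1)*(g^2 - 7*g + 12) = (g - 3)*(g - 1)*(g - 4)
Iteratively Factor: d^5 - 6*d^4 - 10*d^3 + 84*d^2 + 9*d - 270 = (d - 5)*(d^4 - d^3 - 15*d^2 + 9*d + 54) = (d - 5)*(d + 2)*(d^3 - 3*d^2 - 9*d + 27) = (d - 5)*(d - 3)*(d + 2)*(d^2 - 9) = (d - 5)*(d - 3)*(d + 2)*(d + 3)*(d - 3)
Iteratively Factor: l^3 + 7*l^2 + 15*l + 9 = (l + 3)*(l^2 + 4*l + 3) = (l + 1)*(l + 3)*(l + 3)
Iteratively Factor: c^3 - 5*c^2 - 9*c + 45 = (c - 5)*(c^2 - 9) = (c - 5)*(c - 3)*(c + 3)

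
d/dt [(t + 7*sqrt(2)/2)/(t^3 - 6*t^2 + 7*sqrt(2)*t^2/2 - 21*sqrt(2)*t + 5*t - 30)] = 2*(2*t^3 - 12*t^2 + 7*sqrt(2)*t^2 - 42*sqrt(2)*t + 10*t - (2*t + 7*sqrt(2))*(3*t^2 - 12*t + 7*sqrt(2)*t - 21*sqrt(2) + 5) - 60)/(2*t^3 - 12*t^2 + 7*sqrt(2)*t^2 - 42*sqrt(2)*t + 10*t - 60)^2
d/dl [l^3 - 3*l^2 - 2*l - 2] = 3*l^2 - 6*l - 2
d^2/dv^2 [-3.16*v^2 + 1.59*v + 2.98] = -6.32000000000000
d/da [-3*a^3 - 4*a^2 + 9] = a*(-9*a - 8)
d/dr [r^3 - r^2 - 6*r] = 3*r^2 - 2*r - 6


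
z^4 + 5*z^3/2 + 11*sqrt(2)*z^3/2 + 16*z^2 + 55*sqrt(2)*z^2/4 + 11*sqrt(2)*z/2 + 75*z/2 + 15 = (z + 1/2)*(z + 2)*(z + 5*sqrt(2)/2)*(z + 3*sqrt(2))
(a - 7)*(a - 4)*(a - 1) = a^3 - 12*a^2 + 39*a - 28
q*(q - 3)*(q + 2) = q^3 - q^2 - 6*q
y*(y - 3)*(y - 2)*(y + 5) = y^4 - 19*y^2 + 30*y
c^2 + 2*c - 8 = (c - 2)*(c + 4)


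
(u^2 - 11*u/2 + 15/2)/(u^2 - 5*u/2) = (u - 3)/u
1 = 1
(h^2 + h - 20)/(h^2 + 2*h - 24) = (h + 5)/(h + 6)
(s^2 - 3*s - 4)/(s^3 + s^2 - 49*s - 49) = (s - 4)/(s^2 - 49)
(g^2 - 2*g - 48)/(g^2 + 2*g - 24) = (g - 8)/(g - 4)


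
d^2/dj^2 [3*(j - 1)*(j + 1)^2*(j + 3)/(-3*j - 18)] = 2*(-3*j^4 - 52*j^3 - 288*j^2 - 432*j - 93)/(j^3 + 18*j^2 + 108*j + 216)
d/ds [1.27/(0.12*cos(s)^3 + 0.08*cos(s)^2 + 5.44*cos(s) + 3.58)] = (0.4572*cos(s)^2 + 0.2032*cos(s) + 6.9088)*sin(s)/(0.12*cos(s)^3 + 0.08*cos(s)^2 + 5.44*cos(s) + 3.58)^2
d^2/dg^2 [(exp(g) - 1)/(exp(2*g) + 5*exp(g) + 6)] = (exp(4*g) - 9*exp(3*g) - 51*exp(2*g) - 31*exp(g) + 66)*exp(g)/(exp(6*g) + 15*exp(5*g) + 93*exp(4*g) + 305*exp(3*g) + 558*exp(2*g) + 540*exp(g) + 216)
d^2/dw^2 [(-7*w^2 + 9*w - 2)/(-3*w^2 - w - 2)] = 12*(-17*w^3 - 12*w^2 + 30*w + 6)/(27*w^6 + 27*w^5 + 63*w^4 + 37*w^3 + 42*w^2 + 12*w + 8)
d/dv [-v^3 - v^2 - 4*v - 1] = -3*v^2 - 2*v - 4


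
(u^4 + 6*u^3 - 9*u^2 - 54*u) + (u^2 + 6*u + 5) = u^4 + 6*u^3 - 8*u^2 - 48*u + 5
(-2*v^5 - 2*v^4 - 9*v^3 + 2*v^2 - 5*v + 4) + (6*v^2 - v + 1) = -2*v^5 - 2*v^4 - 9*v^3 + 8*v^2 - 6*v + 5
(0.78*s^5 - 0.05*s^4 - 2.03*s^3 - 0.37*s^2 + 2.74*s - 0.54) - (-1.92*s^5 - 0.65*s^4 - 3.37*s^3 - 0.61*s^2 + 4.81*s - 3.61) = 2.7*s^5 + 0.6*s^4 + 1.34*s^3 + 0.24*s^2 - 2.07*s + 3.07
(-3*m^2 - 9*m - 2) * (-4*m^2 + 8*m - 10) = 12*m^4 + 12*m^3 - 34*m^2 + 74*m + 20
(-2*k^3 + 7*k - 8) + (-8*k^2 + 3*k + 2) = -2*k^3 - 8*k^2 + 10*k - 6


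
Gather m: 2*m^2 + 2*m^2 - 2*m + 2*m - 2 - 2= 4*m^2 - 4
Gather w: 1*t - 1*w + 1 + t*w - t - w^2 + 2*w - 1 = -w^2 + w*(t + 1)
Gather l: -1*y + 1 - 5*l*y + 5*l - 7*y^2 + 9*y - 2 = l*(5 - 5*y) - 7*y^2 + 8*y - 1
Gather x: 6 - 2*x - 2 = 4 - 2*x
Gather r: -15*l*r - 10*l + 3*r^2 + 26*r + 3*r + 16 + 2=-10*l + 3*r^2 + r*(29 - 15*l) + 18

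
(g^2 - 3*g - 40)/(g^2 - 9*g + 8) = (g + 5)/(g - 1)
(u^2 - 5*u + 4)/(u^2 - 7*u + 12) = (u - 1)/(u - 3)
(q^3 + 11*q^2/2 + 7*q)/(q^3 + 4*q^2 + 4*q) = (q + 7/2)/(q + 2)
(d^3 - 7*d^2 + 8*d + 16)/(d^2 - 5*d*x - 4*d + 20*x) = (-d^2 + 3*d + 4)/(-d + 5*x)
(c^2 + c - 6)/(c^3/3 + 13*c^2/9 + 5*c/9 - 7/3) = 9*(c - 2)/(3*c^2 + 4*c - 7)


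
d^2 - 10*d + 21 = (d - 7)*(d - 3)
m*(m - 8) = m^2 - 8*m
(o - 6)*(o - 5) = o^2 - 11*o + 30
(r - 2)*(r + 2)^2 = r^3 + 2*r^2 - 4*r - 8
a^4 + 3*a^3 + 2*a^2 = a^2*(a + 1)*(a + 2)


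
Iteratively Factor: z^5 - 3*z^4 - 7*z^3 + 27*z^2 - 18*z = (z - 1)*(z^4 - 2*z^3 - 9*z^2 + 18*z) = (z - 1)*(z + 3)*(z^3 - 5*z^2 + 6*z) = z*(z - 1)*(z + 3)*(z^2 - 5*z + 6) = z*(z - 3)*(z - 1)*(z + 3)*(z - 2)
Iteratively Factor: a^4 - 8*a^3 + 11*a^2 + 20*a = (a - 5)*(a^3 - 3*a^2 - 4*a) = (a - 5)*(a - 4)*(a^2 + a) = a*(a - 5)*(a - 4)*(a + 1)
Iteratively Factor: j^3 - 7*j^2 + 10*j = (j - 5)*(j^2 - 2*j) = j*(j - 5)*(j - 2)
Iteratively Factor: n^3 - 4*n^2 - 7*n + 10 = (n + 2)*(n^2 - 6*n + 5) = (n - 5)*(n + 2)*(n - 1)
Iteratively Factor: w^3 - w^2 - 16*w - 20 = (w - 5)*(w^2 + 4*w + 4) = (w - 5)*(w + 2)*(w + 2)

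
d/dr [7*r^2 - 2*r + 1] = 14*r - 2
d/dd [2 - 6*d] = -6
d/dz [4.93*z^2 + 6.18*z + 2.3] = 9.86*z + 6.18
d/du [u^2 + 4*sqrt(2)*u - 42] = 2*u + 4*sqrt(2)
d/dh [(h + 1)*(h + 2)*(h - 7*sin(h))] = -(h + 1)*(h + 2)*(7*cos(h) - 1) + (h + 1)*(h - 7*sin(h)) + (h + 2)*(h - 7*sin(h))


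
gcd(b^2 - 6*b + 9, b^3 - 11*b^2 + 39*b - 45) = b^2 - 6*b + 9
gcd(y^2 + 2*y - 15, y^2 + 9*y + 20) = y + 5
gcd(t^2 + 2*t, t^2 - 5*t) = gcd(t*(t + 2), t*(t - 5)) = t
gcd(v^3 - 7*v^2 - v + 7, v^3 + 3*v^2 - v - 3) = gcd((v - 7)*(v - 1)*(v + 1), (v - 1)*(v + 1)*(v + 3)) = v^2 - 1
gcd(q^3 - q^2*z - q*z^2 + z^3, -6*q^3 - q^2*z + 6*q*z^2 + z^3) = -q^2 + z^2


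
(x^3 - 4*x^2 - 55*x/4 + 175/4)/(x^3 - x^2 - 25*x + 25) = (x^2 + x - 35/4)/(x^2 + 4*x - 5)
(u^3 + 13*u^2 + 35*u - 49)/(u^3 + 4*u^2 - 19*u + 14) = (u + 7)/(u - 2)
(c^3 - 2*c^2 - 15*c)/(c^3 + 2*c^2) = (c^2 - 2*c - 15)/(c*(c + 2))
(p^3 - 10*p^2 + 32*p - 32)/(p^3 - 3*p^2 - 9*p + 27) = (p^3 - 10*p^2 + 32*p - 32)/(p^3 - 3*p^2 - 9*p + 27)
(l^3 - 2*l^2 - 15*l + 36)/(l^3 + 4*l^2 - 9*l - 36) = (l - 3)/(l + 3)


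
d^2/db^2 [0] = 0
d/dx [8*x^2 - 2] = 16*x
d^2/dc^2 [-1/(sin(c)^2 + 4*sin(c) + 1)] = 2*(2*sin(c)^4 + 6*sin(c)^3 + 3*sin(c)^2 - 14*sin(c) - 15)/(sin(c)^2 + 4*sin(c) + 1)^3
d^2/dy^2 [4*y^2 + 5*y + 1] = 8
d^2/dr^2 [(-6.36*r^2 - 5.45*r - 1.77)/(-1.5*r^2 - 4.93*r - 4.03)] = (-69.5393999999999*r^3 - 206.7822*r^2 - 119.1366*r + 54.664184)/(3.375*r^6 + 33.2775*r^5 + 136.57455*r^4 + 298.634257*r^3 + 366.930291*r^2 + 240.202911*r + 65.450827)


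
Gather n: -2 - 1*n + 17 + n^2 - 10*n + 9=n^2 - 11*n + 24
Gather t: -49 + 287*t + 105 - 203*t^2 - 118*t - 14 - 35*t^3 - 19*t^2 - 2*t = -35*t^3 - 222*t^2 + 167*t + 42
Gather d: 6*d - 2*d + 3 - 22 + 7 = 4*d - 12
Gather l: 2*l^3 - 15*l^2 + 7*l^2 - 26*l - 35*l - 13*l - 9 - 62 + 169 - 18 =2*l^3 - 8*l^2 - 74*l + 80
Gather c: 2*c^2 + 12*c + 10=2*c^2 + 12*c + 10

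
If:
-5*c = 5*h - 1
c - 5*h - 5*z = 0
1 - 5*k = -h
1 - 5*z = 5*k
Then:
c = 4/25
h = 1/25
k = 26/125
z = -1/125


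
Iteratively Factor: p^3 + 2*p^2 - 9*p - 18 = (p + 3)*(p^2 - p - 6) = (p + 2)*(p + 3)*(p - 3)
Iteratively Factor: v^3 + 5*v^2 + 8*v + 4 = (v + 2)*(v^2 + 3*v + 2) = (v + 1)*(v + 2)*(v + 2)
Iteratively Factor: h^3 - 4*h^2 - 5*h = (h + 1)*(h^2 - 5*h) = h*(h + 1)*(h - 5)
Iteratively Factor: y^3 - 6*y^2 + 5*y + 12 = (y + 1)*(y^2 - 7*y + 12) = (y - 3)*(y + 1)*(y - 4)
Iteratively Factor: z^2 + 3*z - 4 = (z - 1)*(z + 4)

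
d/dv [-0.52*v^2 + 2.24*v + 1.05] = 2.24 - 1.04*v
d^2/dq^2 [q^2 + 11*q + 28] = 2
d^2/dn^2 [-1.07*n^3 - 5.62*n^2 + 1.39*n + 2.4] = -6.42*n - 11.24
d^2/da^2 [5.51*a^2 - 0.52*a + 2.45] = 11.0200000000000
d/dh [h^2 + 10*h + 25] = 2*h + 10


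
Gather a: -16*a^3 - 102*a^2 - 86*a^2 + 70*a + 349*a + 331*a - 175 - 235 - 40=-16*a^3 - 188*a^2 + 750*a - 450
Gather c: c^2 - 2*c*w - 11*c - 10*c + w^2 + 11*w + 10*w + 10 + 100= c^2 + c*(-2*w - 21) + w^2 + 21*w + 110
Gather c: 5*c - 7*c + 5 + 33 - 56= -2*c - 18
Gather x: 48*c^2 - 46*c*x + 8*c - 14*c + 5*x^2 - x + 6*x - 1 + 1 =48*c^2 - 6*c + 5*x^2 + x*(5 - 46*c)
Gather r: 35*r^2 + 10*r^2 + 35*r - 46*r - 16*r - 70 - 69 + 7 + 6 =45*r^2 - 27*r - 126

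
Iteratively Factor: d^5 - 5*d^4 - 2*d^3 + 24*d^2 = (d)*(d^4 - 5*d^3 - 2*d^2 + 24*d) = d*(d - 3)*(d^3 - 2*d^2 - 8*d) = d*(d - 4)*(d - 3)*(d^2 + 2*d) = d*(d - 4)*(d - 3)*(d + 2)*(d)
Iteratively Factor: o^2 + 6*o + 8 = (o + 2)*(o + 4)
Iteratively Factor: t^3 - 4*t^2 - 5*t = (t - 5)*(t^2 + t) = (t - 5)*(t + 1)*(t)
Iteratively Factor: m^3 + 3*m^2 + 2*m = (m)*(m^2 + 3*m + 2) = m*(m + 2)*(m + 1)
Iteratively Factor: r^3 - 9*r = (r + 3)*(r^2 - 3*r) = (r - 3)*(r + 3)*(r)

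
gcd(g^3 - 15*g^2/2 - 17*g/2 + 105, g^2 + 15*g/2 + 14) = g + 7/2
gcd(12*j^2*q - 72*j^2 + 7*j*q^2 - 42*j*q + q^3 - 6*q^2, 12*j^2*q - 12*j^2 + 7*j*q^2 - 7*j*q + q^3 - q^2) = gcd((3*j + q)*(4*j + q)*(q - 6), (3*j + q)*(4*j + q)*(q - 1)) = 12*j^2 + 7*j*q + q^2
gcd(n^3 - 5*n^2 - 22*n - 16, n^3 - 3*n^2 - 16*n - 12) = n^2 + 3*n + 2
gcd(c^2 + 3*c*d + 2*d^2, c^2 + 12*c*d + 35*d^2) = 1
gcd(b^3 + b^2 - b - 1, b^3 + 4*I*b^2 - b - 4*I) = b^2 - 1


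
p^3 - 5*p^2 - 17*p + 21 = (p - 7)*(p - 1)*(p + 3)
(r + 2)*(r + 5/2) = r^2 + 9*r/2 + 5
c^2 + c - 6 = (c - 2)*(c + 3)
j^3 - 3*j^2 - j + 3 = (j - 3)*(j - 1)*(j + 1)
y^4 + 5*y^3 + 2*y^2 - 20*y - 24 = (y - 2)*(y + 2)^2*(y + 3)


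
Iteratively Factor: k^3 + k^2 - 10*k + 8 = (k - 2)*(k^2 + 3*k - 4) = (k - 2)*(k - 1)*(k + 4)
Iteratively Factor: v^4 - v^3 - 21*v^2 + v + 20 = (v - 1)*(v^3 - 21*v - 20) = (v - 1)*(v + 1)*(v^2 - v - 20) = (v - 1)*(v + 1)*(v + 4)*(v - 5)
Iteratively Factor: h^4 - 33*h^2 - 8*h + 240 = (h + 4)*(h^3 - 4*h^2 - 17*h + 60) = (h + 4)^2*(h^2 - 8*h + 15) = (h - 5)*(h + 4)^2*(h - 3)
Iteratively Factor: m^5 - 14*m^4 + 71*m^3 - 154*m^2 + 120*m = (m - 5)*(m^4 - 9*m^3 + 26*m^2 - 24*m) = m*(m - 5)*(m^3 - 9*m^2 + 26*m - 24) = m*(m - 5)*(m - 3)*(m^2 - 6*m + 8) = m*(m - 5)*(m - 4)*(m - 3)*(m - 2)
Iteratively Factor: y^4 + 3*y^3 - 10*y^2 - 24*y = (y)*(y^3 + 3*y^2 - 10*y - 24) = y*(y - 3)*(y^2 + 6*y + 8) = y*(y - 3)*(y + 2)*(y + 4)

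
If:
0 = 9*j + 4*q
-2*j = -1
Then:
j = 1/2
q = -9/8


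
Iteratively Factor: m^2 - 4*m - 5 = (m + 1)*(m - 5)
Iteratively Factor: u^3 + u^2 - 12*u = (u)*(u^2 + u - 12) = u*(u + 4)*(u - 3)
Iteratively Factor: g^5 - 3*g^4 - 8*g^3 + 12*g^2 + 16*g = (g - 2)*(g^4 - g^3 - 10*g^2 - 8*g) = g*(g - 2)*(g^3 - g^2 - 10*g - 8) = g*(g - 4)*(g - 2)*(g^2 + 3*g + 2) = g*(g - 4)*(g - 2)*(g + 1)*(g + 2)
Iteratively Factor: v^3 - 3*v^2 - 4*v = (v + 1)*(v^2 - 4*v) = (v - 4)*(v + 1)*(v)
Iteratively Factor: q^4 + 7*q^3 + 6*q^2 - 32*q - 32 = (q - 2)*(q^3 + 9*q^2 + 24*q + 16) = (q - 2)*(q + 4)*(q^2 + 5*q + 4) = (q - 2)*(q + 1)*(q + 4)*(q + 4)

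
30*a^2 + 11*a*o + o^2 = (5*a + o)*(6*a + o)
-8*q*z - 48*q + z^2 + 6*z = (-8*q + z)*(z + 6)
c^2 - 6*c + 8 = (c - 4)*(c - 2)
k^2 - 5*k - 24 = (k - 8)*(k + 3)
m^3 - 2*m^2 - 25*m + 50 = (m - 5)*(m - 2)*(m + 5)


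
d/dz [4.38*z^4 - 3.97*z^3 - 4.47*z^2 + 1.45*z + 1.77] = 17.52*z^3 - 11.91*z^2 - 8.94*z + 1.45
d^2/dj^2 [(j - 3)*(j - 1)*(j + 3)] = 6*j - 2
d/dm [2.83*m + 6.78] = 2.83000000000000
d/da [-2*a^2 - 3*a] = -4*a - 3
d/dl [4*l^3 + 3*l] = 12*l^2 + 3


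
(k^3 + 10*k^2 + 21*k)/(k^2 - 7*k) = (k^2 + 10*k + 21)/(k - 7)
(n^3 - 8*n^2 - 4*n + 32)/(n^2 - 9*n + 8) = (n^2 - 4)/(n - 1)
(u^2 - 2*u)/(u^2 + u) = (u - 2)/(u + 1)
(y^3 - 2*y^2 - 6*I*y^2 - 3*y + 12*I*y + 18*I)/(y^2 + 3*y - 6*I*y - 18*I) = (y^2 - 2*y - 3)/(y + 3)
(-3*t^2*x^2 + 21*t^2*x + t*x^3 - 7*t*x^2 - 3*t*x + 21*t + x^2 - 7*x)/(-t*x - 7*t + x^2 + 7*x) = (3*t^2*x^2 - 21*t^2*x - t*x^3 + 7*t*x^2 + 3*t*x - 21*t - x^2 + 7*x)/(t*x + 7*t - x^2 - 7*x)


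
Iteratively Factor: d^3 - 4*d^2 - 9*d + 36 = (d + 3)*(d^2 - 7*d + 12) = (d - 3)*(d + 3)*(d - 4)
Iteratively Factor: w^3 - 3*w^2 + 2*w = (w)*(w^2 - 3*w + 2) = w*(w - 1)*(w - 2)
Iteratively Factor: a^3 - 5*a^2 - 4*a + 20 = (a + 2)*(a^2 - 7*a + 10) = (a - 5)*(a + 2)*(a - 2)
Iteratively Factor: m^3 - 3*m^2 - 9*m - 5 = (m - 5)*(m^2 + 2*m + 1) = (m - 5)*(m + 1)*(m + 1)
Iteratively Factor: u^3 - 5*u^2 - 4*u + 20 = (u + 2)*(u^2 - 7*u + 10) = (u - 5)*(u + 2)*(u - 2)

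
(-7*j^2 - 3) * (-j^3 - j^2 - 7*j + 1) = 7*j^5 + 7*j^4 + 52*j^3 - 4*j^2 + 21*j - 3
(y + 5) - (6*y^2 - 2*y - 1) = -6*y^2 + 3*y + 6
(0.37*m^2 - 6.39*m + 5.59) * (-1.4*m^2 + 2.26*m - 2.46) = -0.518*m^4 + 9.7822*m^3 - 23.1776*m^2 + 28.3528*m - 13.7514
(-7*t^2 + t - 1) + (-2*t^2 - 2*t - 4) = -9*t^2 - t - 5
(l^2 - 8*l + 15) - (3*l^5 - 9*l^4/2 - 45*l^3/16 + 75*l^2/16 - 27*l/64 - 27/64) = -3*l^5 + 9*l^4/2 + 45*l^3/16 - 59*l^2/16 - 485*l/64 + 987/64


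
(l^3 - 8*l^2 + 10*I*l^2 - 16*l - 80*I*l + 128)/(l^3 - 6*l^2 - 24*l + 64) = (l^2 + 10*I*l - 16)/(l^2 + 2*l - 8)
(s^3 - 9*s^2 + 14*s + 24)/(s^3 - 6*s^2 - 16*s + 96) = (s + 1)/(s + 4)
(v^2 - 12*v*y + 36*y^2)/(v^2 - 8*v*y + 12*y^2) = (-v + 6*y)/(-v + 2*y)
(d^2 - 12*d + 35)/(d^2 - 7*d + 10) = (d - 7)/(d - 2)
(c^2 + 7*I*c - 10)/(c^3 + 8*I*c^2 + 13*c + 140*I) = (c + 2*I)/(c^2 + 3*I*c + 28)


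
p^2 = p^2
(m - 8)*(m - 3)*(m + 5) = m^3 - 6*m^2 - 31*m + 120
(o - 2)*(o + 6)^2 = o^3 + 10*o^2 + 12*o - 72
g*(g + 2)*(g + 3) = g^3 + 5*g^2 + 6*g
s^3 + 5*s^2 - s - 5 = (s - 1)*(s + 1)*(s + 5)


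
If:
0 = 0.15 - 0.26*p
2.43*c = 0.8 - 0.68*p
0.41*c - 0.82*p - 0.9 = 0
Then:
No Solution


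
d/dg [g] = 1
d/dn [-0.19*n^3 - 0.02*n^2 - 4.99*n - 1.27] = -0.57*n^2 - 0.04*n - 4.99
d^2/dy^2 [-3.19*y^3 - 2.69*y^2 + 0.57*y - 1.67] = -19.14*y - 5.38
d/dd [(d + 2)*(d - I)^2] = (d - I)*(3*d + 4 - I)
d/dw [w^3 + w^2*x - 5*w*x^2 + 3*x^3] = 3*w^2 + 2*w*x - 5*x^2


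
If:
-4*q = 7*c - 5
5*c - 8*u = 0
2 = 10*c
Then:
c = 1/5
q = 9/10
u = 1/8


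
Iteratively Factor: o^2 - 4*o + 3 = (o - 3)*(o - 1)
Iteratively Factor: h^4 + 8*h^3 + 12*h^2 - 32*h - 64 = (h + 4)*(h^3 + 4*h^2 - 4*h - 16) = (h - 2)*(h + 4)*(h^2 + 6*h + 8) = (h - 2)*(h + 4)^2*(h + 2)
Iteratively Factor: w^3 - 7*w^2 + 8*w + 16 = (w - 4)*(w^2 - 3*w - 4) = (w - 4)*(w + 1)*(w - 4)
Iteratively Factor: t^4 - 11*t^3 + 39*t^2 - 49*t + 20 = (t - 5)*(t^3 - 6*t^2 + 9*t - 4) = (t - 5)*(t - 4)*(t^2 - 2*t + 1) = (t - 5)*(t - 4)*(t - 1)*(t - 1)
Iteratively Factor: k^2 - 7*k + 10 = (k - 5)*(k - 2)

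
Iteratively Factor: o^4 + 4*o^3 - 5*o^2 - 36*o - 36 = (o - 3)*(o^3 + 7*o^2 + 16*o + 12) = (o - 3)*(o + 2)*(o^2 + 5*o + 6) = (o - 3)*(o + 2)*(o + 3)*(o + 2)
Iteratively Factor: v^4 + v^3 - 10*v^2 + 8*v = (v)*(v^3 + v^2 - 10*v + 8) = v*(v - 2)*(v^2 + 3*v - 4) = v*(v - 2)*(v + 4)*(v - 1)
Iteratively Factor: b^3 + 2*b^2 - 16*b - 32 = (b + 2)*(b^2 - 16) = (b + 2)*(b + 4)*(b - 4)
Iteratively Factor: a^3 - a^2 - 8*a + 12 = (a - 2)*(a^2 + a - 6) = (a - 2)^2*(a + 3)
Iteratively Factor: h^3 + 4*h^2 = (h)*(h^2 + 4*h) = h*(h + 4)*(h)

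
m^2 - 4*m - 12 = (m - 6)*(m + 2)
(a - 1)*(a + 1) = a^2 - 1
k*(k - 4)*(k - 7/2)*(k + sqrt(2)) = k^4 - 15*k^3/2 + sqrt(2)*k^3 - 15*sqrt(2)*k^2/2 + 14*k^2 + 14*sqrt(2)*k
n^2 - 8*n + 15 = (n - 5)*(n - 3)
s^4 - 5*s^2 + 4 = (s - 2)*(s - 1)*(s + 1)*(s + 2)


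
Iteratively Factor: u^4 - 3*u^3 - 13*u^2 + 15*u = (u + 3)*(u^3 - 6*u^2 + 5*u) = (u - 5)*(u + 3)*(u^2 - u) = u*(u - 5)*(u + 3)*(u - 1)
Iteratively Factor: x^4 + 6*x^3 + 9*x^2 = (x)*(x^3 + 6*x^2 + 9*x) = x*(x + 3)*(x^2 + 3*x) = x^2*(x + 3)*(x + 3)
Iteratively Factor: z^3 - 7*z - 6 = (z + 1)*(z^2 - z - 6) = (z - 3)*(z + 1)*(z + 2)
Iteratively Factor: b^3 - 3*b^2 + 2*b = (b - 1)*(b^2 - 2*b) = (b - 2)*(b - 1)*(b)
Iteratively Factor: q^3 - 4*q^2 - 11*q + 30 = (q - 5)*(q^2 + q - 6) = (q - 5)*(q + 3)*(q - 2)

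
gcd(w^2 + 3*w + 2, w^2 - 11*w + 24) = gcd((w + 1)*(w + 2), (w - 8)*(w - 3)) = 1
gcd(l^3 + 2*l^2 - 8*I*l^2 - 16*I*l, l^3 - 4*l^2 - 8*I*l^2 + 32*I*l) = l^2 - 8*I*l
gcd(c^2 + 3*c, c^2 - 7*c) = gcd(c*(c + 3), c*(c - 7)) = c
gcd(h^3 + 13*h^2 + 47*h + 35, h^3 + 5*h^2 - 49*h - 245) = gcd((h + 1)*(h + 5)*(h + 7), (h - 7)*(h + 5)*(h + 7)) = h^2 + 12*h + 35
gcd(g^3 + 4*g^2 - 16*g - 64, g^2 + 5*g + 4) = g + 4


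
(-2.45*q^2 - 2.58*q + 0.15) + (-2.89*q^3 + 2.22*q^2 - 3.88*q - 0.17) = -2.89*q^3 - 0.23*q^2 - 6.46*q - 0.02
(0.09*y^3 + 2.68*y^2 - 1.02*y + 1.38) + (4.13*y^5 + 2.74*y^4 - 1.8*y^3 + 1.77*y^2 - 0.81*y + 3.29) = 4.13*y^5 + 2.74*y^4 - 1.71*y^3 + 4.45*y^2 - 1.83*y + 4.67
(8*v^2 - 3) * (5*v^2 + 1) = 40*v^4 - 7*v^2 - 3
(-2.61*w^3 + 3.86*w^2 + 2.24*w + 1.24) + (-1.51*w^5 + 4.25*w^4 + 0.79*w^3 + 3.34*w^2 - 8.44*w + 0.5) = -1.51*w^5 + 4.25*w^4 - 1.82*w^3 + 7.2*w^2 - 6.2*w + 1.74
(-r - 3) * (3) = -3*r - 9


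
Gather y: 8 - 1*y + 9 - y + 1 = 18 - 2*y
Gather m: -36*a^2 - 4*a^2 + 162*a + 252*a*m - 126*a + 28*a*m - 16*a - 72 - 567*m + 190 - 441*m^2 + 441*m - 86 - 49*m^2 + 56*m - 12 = -40*a^2 + 20*a - 490*m^2 + m*(280*a - 70) + 20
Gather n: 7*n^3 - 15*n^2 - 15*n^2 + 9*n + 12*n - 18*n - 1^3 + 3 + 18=7*n^3 - 30*n^2 + 3*n + 20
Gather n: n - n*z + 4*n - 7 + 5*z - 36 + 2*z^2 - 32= n*(5 - z) + 2*z^2 + 5*z - 75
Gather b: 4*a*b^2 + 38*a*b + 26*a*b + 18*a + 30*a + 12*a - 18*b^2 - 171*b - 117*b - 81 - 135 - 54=60*a + b^2*(4*a - 18) + b*(64*a - 288) - 270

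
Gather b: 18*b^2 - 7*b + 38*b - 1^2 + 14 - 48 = 18*b^2 + 31*b - 35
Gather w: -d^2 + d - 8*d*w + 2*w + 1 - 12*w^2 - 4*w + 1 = -d^2 + d - 12*w^2 + w*(-8*d - 2) + 2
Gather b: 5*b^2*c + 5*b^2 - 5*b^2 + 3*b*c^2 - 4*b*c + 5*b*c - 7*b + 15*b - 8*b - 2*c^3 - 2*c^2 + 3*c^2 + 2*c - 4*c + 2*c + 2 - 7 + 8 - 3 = 5*b^2*c + b*(3*c^2 + c) - 2*c^3 + c^2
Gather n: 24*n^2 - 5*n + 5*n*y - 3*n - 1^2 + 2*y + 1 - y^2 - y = 24*n^2 + n*(5*y - 8) - y^2 + y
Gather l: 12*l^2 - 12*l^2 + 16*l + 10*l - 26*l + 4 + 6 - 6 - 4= 0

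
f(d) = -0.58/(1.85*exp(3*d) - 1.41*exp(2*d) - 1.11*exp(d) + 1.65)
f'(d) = -0.58*(-5.55*exp(3*d) + 2.82*exp(2*d) + 1.11*exp(d))/(1.85*exp(3*d) - 1.41*exp(2*d) - 1.11*exp(d) + 1.65)^2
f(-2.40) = -0.38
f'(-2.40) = -0.03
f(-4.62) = -0.35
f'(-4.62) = -0.00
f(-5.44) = -0.35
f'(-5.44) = -0.00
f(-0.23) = -0.72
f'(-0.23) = 0.11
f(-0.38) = -0.70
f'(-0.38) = -0.26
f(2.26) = -0.00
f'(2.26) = 0.00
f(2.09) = -0.00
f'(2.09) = 0.00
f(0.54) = -0.12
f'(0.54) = 0.42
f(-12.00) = -0.35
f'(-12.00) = 0.00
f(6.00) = 0.00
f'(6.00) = 0.00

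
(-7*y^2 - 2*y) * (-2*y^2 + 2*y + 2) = 14*y^4 - 10*y^3 - 18*y^2 - 4*y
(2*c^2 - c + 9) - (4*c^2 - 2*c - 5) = -2*c^2 + c + 14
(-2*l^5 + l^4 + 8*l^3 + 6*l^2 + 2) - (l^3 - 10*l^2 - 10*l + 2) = -2*l^5 + l^4 + 7*l^3 + 16*l^2 + 10*l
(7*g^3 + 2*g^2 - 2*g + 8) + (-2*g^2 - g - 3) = 7*g^3 - 3*g + 5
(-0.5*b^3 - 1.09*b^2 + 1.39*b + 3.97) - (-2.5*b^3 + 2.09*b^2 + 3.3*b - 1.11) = 2.0*b^3 - 3.18*b^2 - 1.91*b + 5.08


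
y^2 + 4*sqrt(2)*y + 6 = (y + sqrt(2))*(y + 3*sqrt(2))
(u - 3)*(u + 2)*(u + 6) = u^3 + 5*u^2 - 12*u - 36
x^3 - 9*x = x*(x - 3)*(x + 3)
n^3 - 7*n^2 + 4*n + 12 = (n - 6)*(n - 2)*(n + 1)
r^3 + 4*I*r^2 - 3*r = r*(r + I)*(r + 3*I)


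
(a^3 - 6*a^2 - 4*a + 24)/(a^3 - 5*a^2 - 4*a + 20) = (a - 6)/(a - 5)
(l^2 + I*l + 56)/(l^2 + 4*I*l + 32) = (l - 7*I)/(l - 4*I)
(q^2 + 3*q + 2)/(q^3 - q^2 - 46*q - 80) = (q + 1)/(q^2 - 3*q - 40)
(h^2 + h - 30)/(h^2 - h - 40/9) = 9*(-h^2 - h + 30)/(-9*h^2 + 9*h + 40)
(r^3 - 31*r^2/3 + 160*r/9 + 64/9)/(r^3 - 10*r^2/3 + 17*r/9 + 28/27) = 3*(3*r^2 - 32*r + 64)/(9*r^2 - 33*r + 28)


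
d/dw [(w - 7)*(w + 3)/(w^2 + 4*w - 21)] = 8*(w^2 + 21)/(w^4 + 8*w^3 - 26*w^2 - 168*w + 441)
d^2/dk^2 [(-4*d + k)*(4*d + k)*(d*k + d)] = 2*d*(3*k + 1)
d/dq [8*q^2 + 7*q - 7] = 16*q + 7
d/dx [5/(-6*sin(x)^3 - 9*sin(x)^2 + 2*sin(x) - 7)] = 10*(9*sin(x)^2 + 9*sin(x) - 1)*cos(x)/(6*sin(x)^3 + 9*sin(x)^2 - 2*sin(x) + 7)^2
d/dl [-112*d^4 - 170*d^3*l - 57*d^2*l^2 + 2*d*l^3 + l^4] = -170*d^3 - 114*d^2*l + 6*d*l^2 + 4*l^3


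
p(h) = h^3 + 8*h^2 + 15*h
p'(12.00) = 639.00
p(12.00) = 3060.00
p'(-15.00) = 450.00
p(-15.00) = -1800.00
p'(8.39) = 360.42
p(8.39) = 1279.58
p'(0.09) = 16.46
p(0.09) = 1.42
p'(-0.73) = 4.92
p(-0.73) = -7.08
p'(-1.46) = -1.97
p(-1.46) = -7.96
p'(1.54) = 46.75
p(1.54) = 45.73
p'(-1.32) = -0.89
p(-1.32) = -8.16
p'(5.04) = 171.84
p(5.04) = 406.84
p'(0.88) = 31.40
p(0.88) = 20.08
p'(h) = 3*h^2 + 16*h + 15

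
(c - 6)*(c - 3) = c^2 - 9*c + 18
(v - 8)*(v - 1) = v^2 - 9*v + 8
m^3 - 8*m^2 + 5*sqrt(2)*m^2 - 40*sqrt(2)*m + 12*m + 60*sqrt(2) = (m - 6)*(m - 2)*(m + 5*sqrt(2))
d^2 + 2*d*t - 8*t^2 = (d - 2*t)*(d + 4*t)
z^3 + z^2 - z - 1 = (z - 1)*(z + 1)^2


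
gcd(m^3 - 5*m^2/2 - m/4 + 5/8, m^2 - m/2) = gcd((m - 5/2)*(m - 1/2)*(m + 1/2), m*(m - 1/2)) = m - 1/2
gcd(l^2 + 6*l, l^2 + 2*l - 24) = l + 6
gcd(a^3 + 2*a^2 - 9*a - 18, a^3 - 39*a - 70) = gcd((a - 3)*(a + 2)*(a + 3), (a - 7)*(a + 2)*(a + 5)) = a + 2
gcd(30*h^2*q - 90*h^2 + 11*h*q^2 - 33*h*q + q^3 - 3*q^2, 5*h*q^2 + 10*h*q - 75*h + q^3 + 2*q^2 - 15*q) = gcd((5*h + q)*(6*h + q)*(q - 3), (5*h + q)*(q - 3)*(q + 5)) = 5*h*q - 15*h + q^2 - 3*q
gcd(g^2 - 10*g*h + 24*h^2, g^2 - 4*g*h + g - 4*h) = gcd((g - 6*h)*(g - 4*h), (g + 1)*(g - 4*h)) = g - 4*h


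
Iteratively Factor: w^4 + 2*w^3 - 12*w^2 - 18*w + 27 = (w - 1)*(w^3 + 3*w^2 - 9*w - 27) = (w - 3)*(w - 1)*(w^2 + 6*w + 9) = (w - 3)*(w - 1)*(w + 3)*(w + 3)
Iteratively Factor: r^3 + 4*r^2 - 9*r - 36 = (r + 4)*(r^2 - 9) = (r - 3)*(r + 4)*(r + 3)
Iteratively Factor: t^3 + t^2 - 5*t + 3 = (t - 1)*(t^2 + 2*t - 3) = (t - 1)*(t + 3)*(t - 1)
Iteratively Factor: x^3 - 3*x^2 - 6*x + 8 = (x + 2)*(x^2 - 5*x + 4) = (x - 1)*(x + 2)*(x - 4)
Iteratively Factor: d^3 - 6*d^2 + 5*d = (d)*(d^2 - 6*d + 5) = d*(d - 5)*(d - 1)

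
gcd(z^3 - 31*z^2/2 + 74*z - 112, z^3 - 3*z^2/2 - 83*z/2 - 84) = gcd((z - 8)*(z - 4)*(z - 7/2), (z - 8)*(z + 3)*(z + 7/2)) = z - 8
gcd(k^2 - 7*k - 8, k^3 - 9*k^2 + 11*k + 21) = k + 1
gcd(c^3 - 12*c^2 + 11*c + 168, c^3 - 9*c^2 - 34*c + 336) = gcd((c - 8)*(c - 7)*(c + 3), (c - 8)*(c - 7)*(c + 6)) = c^2 - 15*c + 56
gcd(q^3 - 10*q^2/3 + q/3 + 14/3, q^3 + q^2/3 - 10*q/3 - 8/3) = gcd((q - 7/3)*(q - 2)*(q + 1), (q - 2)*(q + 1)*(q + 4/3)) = q^2 - q - 2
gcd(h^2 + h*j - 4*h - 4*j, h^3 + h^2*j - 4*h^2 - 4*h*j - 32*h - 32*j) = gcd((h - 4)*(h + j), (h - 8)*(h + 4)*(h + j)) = h + j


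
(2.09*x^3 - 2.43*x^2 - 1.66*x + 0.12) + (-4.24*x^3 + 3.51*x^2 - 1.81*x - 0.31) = -2.15*x^3 + 1.08*x^2 - 3.47*x - 0.19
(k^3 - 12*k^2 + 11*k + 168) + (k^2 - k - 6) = k^3 - 11*k^2 + 10*k + 162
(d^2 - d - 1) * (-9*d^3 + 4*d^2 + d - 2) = -9*d^5 + 13*d^4 + 6*d^3 - 7*d^2 + d + 2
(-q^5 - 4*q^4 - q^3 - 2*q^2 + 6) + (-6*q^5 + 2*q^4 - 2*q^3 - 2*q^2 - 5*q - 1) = -7*q^5 - 2*q^4 - 3*q^3 - 4*q^2 - 5*q + 5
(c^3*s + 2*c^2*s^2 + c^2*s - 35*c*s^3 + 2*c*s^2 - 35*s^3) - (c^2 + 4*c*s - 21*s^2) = c^3*s + 2*c^2*s^2 + c^2*s - c^2 - 35*c*s^3 + 2*c*s^2 - 4*c*s - 35*s^3 + 21*s^2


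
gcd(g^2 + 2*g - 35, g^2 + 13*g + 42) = g + 7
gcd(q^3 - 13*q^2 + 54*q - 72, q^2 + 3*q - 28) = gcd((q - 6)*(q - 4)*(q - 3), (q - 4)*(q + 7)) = q - 4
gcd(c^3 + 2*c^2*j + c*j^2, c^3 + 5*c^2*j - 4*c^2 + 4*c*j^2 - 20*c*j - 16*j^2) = c + j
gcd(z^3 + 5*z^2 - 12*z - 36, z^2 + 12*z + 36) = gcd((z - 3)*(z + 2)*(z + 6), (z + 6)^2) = z + 6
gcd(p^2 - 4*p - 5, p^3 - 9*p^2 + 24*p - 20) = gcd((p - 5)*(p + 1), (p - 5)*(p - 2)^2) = p - 5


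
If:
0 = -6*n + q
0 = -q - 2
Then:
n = -1/3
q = -2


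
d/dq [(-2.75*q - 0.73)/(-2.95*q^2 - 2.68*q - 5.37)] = (-8.1125*q^2 - 4.307*q + 12.8111)/(8.7025*q^4 + 15.812*q^3 + 38.8654*q^2 + 28.7832*q + 28.8369)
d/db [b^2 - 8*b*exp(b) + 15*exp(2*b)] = -8*b*exp(b) + 2*b + 30*exp(2*b) - 8*exp(b)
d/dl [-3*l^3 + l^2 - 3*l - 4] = -9*l^2 + 2*l - 3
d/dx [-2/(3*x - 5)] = 6/(3*x - 5)^2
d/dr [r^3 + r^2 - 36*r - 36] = 3*r^2 + 2*r - 36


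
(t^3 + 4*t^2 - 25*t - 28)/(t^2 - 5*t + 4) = (t^2 + 8*t + 7)/(t - 1)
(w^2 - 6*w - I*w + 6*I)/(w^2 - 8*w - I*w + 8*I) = (w - 6)/(w - 8)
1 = 1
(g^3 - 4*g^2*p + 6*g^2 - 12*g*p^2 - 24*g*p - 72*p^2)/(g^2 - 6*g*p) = g + 2*p + 6 + 12*p/g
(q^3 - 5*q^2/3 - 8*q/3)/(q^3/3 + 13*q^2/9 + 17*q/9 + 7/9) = 3*q*(3*q - 8)/(3*q^2 + 10*q + 7)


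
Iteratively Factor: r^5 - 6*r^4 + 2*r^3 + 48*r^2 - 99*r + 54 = (r + 3)*(r^4 - 9*r^3 + 29*r^2 - 39*r + 18) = (r - 1)*(r + 3)*(r^3 - 8*r^2 + 21*r - 18) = (r - 2)*(r - 1)*(r + 3)*(r^2 - 6*r + 9) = (r - 3)*(r - 2)*(r - 1)*(r + 3)*(r - 3)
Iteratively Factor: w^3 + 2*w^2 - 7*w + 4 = (w - 1)*(w^2 + 3*w - 4) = (w - 1)^2*(w + 4)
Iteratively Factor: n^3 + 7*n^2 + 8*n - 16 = (n + 4)*(n^2 + 3*n - 4) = (n - 1)*(n + 4)*(n + 4)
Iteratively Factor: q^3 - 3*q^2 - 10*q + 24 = (q - 4)*(q^2 + q - 6) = (q - 4)*(q + 3)*(q - 2)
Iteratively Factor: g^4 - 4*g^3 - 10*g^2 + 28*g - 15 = (g - 5)*(g^3 + g^2 - 5*g + 3) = (g - 5)*(g - 1)*(g^2 + 2*g - 3) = (g - 5)*(g - 1)^2*(g + 3)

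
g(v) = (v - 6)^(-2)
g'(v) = -2/(v - 6)^3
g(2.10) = 0.07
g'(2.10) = 0.03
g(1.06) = 0.04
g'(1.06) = 0.02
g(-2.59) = 0.01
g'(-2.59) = 0.00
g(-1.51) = 0.02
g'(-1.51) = 0.00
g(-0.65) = 0.02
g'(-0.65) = 0.01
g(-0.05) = 0.03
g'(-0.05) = 0.01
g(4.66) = 0.56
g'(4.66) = 0.83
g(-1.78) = 0.02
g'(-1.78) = 0.00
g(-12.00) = 0.00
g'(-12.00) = 0.00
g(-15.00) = 0.00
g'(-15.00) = 0.00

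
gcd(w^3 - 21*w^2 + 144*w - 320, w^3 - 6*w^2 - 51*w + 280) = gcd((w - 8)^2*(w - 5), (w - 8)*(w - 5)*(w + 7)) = w^2 - 13*w + 40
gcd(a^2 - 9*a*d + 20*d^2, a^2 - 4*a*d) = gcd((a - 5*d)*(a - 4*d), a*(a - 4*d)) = a - 4*d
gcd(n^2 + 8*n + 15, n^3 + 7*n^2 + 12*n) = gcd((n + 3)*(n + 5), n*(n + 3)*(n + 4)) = n + 3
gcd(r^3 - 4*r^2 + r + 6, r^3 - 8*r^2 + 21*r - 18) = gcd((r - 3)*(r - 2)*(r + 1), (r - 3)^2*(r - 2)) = r^2 - 5*r + 6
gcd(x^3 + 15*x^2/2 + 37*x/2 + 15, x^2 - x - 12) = x + 3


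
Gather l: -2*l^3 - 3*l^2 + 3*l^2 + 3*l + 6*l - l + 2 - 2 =-2*l^3 + 8*l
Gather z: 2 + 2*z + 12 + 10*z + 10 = 12*z + 24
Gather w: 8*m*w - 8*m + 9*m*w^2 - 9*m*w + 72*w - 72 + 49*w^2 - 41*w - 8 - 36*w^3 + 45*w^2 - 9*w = -8*m - 36*w^3 + w^2*(9*m + 94) + w*(22 - m) - 80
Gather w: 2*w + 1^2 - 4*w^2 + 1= -4*w^2 + 2*w + 2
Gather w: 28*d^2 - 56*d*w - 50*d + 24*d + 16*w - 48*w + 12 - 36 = 28*d^2 - 26*d + w*(-56*d - 32) - 24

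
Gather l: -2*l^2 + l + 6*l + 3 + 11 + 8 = -2*l^2 + 7*l + 22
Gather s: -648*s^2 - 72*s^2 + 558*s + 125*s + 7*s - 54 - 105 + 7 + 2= -720*s^2 + 690*s - 150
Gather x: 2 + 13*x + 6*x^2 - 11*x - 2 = 6*x^2 + 2*x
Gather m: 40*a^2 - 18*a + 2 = 40*a^2 - 18*a + 2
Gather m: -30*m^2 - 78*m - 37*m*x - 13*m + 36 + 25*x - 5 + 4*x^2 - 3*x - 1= -30*m^2 + m*(-37*x - 91) + 4*x^2 + 22*x + 30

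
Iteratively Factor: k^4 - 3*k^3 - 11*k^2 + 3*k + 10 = (k + 1)*(k^3 - 4*k^2 - 7*k + 10) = (k - 1)*(k + 1)*(k^2 - 3*k - 10) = (k - 1)*(k + 1)*(k + 2)*(k - 5)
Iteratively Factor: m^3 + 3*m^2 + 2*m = (m)*(m^2 + 3*m + 2) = m*(m + 1)*(m + 2)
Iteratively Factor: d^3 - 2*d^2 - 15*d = (d)*(d^2 - 2*d - 15) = d*(d - 5)*(d + 3)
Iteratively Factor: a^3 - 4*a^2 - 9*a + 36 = (a + 3)*(a^2 - 7*a + 12) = (a - 3)*(a + 3)*(a - 4)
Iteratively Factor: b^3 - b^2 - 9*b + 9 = (b - 1)*(b^2 - 9) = (b - 1)*(b + 3)*(b - 3)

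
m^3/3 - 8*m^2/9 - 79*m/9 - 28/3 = (m/3 + 1)*(m - 7)*(m + 4/3)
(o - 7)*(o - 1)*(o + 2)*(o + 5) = o^4 - o^3 - 39*o^2 - 31*o + 70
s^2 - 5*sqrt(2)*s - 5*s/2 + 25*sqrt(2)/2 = (s - 5/2)*(s - 5*sqrt(2))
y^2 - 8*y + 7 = (y - 7)*(y - 1)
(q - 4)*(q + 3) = q^2 - q - 12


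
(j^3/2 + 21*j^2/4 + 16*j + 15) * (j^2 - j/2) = j^5/2 + 5*j^4 + 107*j^3/8 + 7*j^2 - 15*j/2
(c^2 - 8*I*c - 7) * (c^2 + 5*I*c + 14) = c^4 - 3*I*c^3 + 47*c^2 - 147*I*c - 98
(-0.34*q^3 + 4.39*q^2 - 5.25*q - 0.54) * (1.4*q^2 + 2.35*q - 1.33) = -0.476*q^5 + 5.347*q^4 + 3.4187*q^3 - 18.9322*q^2 + 5.7135*q + 0.7182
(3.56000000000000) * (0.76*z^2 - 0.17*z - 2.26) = 2.7056*z^2 - 0.6052*z - 8.0456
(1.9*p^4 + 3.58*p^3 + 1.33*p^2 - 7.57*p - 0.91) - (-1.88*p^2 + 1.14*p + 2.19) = 1.9*p^4 + 3.58*p^3 + 3.21*p^2 - 8.71*p - 3.1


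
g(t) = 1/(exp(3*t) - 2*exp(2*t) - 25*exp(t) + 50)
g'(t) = (-3*exp(3*t) + 4*exp(2*t) + 25*exp(t))/(exp(3*t) - 2*exp(2*t) - 25*exp(t) + 50)^2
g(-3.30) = 0.02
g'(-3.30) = 0.00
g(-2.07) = 0.02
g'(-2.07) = 0.00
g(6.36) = 0.00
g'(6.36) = -0.00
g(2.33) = 0.00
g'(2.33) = -0.01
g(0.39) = 0.08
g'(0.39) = 0.25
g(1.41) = -0.06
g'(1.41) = -0.12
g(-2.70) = 0.02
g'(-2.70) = 0.00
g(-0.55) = 0.03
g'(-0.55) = 0.01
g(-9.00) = 0.02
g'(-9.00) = 0.00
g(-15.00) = 0.02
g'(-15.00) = 0.00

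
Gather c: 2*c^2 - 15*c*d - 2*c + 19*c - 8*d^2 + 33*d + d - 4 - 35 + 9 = 2*c^2 + c*(17 - 15*d) - 8*d^2 + 34*d - 30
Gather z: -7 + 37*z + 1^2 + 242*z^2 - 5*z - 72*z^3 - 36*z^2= -72*z^3 + 206*z^2 + 32*z - 6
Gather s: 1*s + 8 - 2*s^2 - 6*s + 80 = -2*s^2 - 5*s + 88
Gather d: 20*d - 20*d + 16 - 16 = 0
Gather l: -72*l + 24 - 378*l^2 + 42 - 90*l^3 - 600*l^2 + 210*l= -90*l^3 - 978*l^2 + 138*l + 66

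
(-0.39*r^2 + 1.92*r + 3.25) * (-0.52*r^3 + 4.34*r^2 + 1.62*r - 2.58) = 0.2028*r^5 - 2.691*r^4 + 6.011*r^3 + 18.2216*r^2 + 0.311400000000001*r - 8.385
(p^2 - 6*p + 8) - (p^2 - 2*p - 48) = 56 - 4*p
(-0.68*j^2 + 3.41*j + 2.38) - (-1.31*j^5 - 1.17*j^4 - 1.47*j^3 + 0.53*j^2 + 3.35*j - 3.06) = 1.31*j^5 + 1.17*j^4 + 1.47*j^3 - 1.21*j^2 + 0.0600000000000001*j + 5.44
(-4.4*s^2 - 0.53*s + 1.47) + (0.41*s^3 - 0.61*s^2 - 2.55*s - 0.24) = 0.41*s^3 - 5.01*s^2 - 3.08*s + 1.23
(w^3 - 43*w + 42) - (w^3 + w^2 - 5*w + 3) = -w^2 - 38*w + 39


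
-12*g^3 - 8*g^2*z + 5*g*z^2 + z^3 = (-2*g + z)*(g + z)*(6*g + z)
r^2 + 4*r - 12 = (r - 2)*(r + 6)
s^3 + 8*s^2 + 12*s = s*(s + 2)*(s + 6)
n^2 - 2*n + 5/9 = (n - 5/3)*(n - 1/3)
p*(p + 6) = p^2 + 6*p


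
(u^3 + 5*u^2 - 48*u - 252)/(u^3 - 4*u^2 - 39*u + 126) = (u + 6)/(u - 3)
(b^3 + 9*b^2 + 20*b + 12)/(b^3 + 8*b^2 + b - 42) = (b^3 + 9*b^2 + 20*b + 12)/(b^3 + 8*b^2 + b - 42)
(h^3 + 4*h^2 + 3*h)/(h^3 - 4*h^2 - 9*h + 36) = h*(h + 1)/(h^2 - 7*h + 12)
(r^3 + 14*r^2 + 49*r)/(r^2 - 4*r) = (r^2 + 14*r + 49)/(r - 4)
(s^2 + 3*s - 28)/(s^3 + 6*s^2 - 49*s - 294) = (s - 4)/(s^2 - s - 42)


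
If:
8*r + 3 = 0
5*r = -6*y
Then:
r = -3/8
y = 5/16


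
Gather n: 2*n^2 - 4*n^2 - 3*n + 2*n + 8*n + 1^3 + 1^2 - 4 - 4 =-2*n^2 + 7*n - 6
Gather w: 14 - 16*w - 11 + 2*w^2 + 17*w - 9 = 2*w^2 + w - 6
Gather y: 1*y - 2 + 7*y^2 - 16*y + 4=7*y^2 - 15*y + 2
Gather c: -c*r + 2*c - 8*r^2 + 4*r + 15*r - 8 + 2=c*(2 - r) - 8*r^2 + 19*r - 6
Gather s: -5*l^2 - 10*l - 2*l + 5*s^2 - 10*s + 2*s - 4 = -5*l^2 - 12*l + 5*s^2 - 8*s - 4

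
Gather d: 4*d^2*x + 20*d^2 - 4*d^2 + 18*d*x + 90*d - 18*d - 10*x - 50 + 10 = d^2*(4*x + 16) + d*(18*x + 72) - 10*x - 40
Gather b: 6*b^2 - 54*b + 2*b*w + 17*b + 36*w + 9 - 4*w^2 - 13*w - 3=6*b^2 + b*(2*w - 37) - 4*w^2 + 23*w + 6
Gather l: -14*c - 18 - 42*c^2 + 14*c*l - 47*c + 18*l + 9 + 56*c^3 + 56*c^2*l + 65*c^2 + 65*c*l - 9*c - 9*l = 56*c^3 + 23*c^2 - 70*c + l*(56*c^2 + 79*c + 9) - 9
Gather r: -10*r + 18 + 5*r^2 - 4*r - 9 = 5*r^2 - 14*r + 9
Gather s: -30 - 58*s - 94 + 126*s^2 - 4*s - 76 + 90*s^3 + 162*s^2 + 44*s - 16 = 90*s^3 + 288*s^2 - 18*s - 216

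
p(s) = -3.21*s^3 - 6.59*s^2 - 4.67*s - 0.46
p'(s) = -9.63*s^2 - 13.18*s - 4.67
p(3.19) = -186.62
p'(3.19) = -144.71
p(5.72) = -843.54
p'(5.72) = -395.14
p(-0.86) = 0.72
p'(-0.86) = -0.46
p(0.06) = -0.76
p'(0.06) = -5.50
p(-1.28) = 1.45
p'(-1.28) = -3.58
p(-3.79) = 97.33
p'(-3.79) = -93.04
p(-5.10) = 277.76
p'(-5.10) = -187.93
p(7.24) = -1597.91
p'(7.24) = -604.87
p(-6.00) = 483.68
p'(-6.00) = -272.27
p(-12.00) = 4653.50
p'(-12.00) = -1233.23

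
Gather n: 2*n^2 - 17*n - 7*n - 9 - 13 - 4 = 2*n^2 - 24*n - 26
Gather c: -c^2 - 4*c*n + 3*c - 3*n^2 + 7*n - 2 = -c^2 + c*(3 - 4*n) - 3*n^2 + 7*n - 2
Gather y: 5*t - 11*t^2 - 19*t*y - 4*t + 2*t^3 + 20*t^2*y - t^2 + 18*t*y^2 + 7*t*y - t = 2*t^3 - 12*t^2 + 18*t*y^2 + y*(20*t^2 - 12*t)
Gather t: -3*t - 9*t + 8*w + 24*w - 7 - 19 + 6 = -12*t + 32*w - 20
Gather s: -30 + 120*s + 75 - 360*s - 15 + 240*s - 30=0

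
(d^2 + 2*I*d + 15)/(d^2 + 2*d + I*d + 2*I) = (d^2 + 2*I*d + 15)/(d^2 + d*(2 + I) + 2*I)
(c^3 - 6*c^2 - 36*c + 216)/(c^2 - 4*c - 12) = (c^2 - 36)/(c + 2)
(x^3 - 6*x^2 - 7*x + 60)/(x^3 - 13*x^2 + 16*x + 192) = (x^2 - 9*x + 20)/(x^2 - 16*x + 64)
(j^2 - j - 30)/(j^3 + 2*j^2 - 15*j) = (j - 6)/(j*(j - 3))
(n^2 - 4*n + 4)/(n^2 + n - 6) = (n - 2)/(n + 3)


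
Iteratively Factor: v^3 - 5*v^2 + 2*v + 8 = (v - 2)*(v^2 - 3*v - 4) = (v - 2)*(v + 1)*(v - 4)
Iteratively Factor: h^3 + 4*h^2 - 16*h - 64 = (h - 4)*(h^2 + 8*h + 16) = (h - 4)*(h + 4)*(h + 4)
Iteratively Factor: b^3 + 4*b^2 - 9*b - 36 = (b - 3)*(b^2 + 7*b + 12) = (b - 3)*(b + 3)*(b + 4)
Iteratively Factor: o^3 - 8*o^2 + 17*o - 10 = (o - 2)*(o^2 - 6*o + 5) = (o - 5)*(o - 2)*(o - 1)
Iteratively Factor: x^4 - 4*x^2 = (x)*(x^3 - 4*x) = x^2*(x^2 - 4) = x^2*(x + 2)*(x - 2)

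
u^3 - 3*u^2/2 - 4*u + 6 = (u - 2)*(u - 3/2)*(u + 2)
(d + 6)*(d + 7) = d^2 + 13*d + 42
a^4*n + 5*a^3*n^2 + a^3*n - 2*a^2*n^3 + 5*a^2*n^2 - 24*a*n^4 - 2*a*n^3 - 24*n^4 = (a - 2*n)*(a + 3*n)*(a + 4*n)*(a*n + n)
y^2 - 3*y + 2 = (y - 2)*(y - 1)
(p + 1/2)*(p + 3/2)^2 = p^3 + 7*p^2/2 + 15*p/4 + 9/8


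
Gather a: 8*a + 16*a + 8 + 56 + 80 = 24*a + 144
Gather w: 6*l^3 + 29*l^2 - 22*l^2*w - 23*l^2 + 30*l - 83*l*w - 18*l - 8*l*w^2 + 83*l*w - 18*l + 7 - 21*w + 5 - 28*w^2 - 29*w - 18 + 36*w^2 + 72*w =6*l^3 + 6*l^2 - 6*l + w^2*(8 - 8*l) + w*(22 - 22*l^2) - 6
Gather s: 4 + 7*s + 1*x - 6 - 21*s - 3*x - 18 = -14*s - 2*x - 20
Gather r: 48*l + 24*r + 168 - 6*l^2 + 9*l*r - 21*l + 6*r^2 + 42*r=-6*l^2 + 27*l + 6*r^2 + r*(9*l + 66) + 168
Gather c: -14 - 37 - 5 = -56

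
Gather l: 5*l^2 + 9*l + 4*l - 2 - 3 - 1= 5*l^2 + 13*l - 6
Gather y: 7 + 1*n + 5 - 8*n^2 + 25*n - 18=-8*n^2 + 26*n - 6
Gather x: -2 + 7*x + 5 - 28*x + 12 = 15 - 21*x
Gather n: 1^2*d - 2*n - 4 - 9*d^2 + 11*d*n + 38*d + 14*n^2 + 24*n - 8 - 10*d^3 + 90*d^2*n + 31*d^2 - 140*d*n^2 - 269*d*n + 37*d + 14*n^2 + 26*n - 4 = -10*d^3 + 22*d^2 + 76*d + n^2*(28 - 140*d) + n*(90*d^2 - 258*d + 48) - 16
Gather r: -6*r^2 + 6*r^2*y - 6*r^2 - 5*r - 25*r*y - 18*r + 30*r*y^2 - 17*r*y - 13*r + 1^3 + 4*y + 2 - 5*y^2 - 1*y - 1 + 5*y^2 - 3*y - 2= r^2*(6*y - 12) + r*(30*y^2 - 42*y - 36)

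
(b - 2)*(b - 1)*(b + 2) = b^3 - b^2 - 4*b + 4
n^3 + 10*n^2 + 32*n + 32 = (n + 2)*(n + 4)^2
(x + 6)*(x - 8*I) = x^2 + 6*x - 8*I*x - 48*I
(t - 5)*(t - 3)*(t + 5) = t^3 - 3*t^2 - 25*t + 75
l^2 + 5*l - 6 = (l - 1)*(l + 6)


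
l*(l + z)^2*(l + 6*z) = l^4 + 8*l^3*z + 13*l^2*z^2 + 6*l*z^3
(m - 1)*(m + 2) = m^2 + m - 2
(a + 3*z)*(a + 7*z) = a^2 + 10*a*z + 21*z^2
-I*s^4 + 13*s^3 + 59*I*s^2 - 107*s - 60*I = (s + 3*I)*(s + 4*I)*(s + 5*I)*(-I*s + 1)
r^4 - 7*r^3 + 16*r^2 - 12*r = r*(r - 3)*(r - 2)^2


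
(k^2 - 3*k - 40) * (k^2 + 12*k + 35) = k^4 + 9*k^3 - 41*k^2 - 585*k - 1400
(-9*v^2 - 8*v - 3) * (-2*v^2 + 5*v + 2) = 18*v^4 - 29*v^3 - 52*v^2 - 31*v - 6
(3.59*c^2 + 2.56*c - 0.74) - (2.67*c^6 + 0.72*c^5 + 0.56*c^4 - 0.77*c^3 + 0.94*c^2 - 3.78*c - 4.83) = -2.67*c^6 - 0.72*c^5 - 0.56*c^4 + 0.77*c^3 + 2.65*c^2 + 6.34*c + 4.09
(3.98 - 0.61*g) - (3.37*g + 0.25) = 3.73 - 3.98*g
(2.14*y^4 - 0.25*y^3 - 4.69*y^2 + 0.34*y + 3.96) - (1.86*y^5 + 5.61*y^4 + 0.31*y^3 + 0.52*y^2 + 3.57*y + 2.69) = -1.86*y^5 - 3.47*y^4 - 0.56*y^3 - 5.21*y^2 - 3.23*y + 1.27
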